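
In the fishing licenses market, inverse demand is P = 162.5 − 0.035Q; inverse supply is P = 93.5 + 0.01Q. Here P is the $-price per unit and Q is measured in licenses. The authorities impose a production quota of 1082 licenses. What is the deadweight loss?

Competitive equilibrium: 162.5 − 0.035Q = 93.5 + 0.01Q → Q* = 1533.3333, P* = 108.8333.
At Q = 1082: demand price = 162.5 − 0.035·1082 = 124.63; supply price = 93.5 + 0.01·1082 = 104.32.
ΔQ = 1533.3333 − 1082 = 451.3333; wedge = 124.63 − 104.32 = 20.31.
The triangle = ½ × 451.3333 × 20.31 = $4583.29.

$4583.29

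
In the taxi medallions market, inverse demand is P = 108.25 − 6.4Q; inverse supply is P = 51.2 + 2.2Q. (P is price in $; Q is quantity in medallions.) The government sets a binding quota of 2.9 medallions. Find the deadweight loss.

Competitive equilibrium: 108.25 − 6.4Q = 51.2 + 2.2Q → Q* = 6.6337, P* = 65.7942.
At Q = 2.9: demand price = 108.25 − 6.4·2.9 = 89.69; supply price = 51.2 + 2.2·2.9 = 57.58.
ΔQ = 6.6337 − 2.9 = 3.7337; wedge = 89.69 − 57.58 = 32.11.
Deadweight loss = ½ × 3.7337 × 32.11 = $59.94.

$59.94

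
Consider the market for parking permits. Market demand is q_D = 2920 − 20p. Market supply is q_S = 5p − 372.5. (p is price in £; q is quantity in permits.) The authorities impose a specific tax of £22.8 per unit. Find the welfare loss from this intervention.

£1039.68

In inverse form: demand p = 146 − 0.05q, supply p = 74.5 + 0.2q.
Competitive equilibrium: 146 − 0.05q = 74.5 + 0.2q → q* = 286, p* = 131.7.
With the tax, the buyer price exceeds the seller price by 22.8: (146 − 0.05q) − (74.5 + 0.2q) = 22.8 → q' = 194.8.
Δq = 286 − 194.8 = 91.2; the wedge equals the tax, 22.8.
Welfare loss = ½ × 91.2 × 22.8 = £1039.68.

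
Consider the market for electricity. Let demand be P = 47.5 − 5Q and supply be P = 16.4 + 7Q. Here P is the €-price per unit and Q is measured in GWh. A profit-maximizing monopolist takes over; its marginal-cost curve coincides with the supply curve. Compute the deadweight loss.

€3.49

Competitive equilibrium: 47.5 − 5Q = 16.4 + 7Q → Q* = 2.5917, P* = 34.5417.
Marginal revenue: MR = 47.5 − 10Q. Set MR = MC: 47.5 − 10Q = 16.4 + 7Q → Q_m = 1.8294.
Price P_m = 47.5 − 5·1.8294 = 38.353; MC(Q_m) = 16.4 + 7·1.8294 = 29.2058.
Competitive Q* = 2.5917, so ΔQ = 0.7623; wedge = 38.353 − 29.2058 = 9.1472.
Welfare loss = ½ × 0.7623 × 9.1472 = €3.49.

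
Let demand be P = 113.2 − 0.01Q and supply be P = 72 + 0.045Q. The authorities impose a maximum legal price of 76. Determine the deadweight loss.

Competitive equilibrium: 113.2 − 0.01Q = 72 + 0.045Q → Q* = 749.0909, P* = 105.7091.
At the ceiling P = 76, quantity supplied = (76 − 72)/0.045 = 88.8889.
Willingness to pay at Q' = 88.8889: 113.2 − 0.01·88.8889 = 112.3111.
ΔQ = 749.0909 − 88.8889 = 660.202; wedge = 112.3111 − 76 = 36.3111.
DWL = ½ × 660.202 × 36.3111 = 11986.33.

11986.33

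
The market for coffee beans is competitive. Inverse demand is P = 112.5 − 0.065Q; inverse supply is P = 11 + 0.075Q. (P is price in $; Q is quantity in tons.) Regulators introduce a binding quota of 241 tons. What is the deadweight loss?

$16397.92

Competitive equilibrium: 112.5 − 0.065Q = 11 + 0.075Q → Q* = 725, P* = 65.375.
At Q = 241: demand price = 112.5 − 0.065·241 = 96.835; supply price = 11 + 0.075·241 = 29.075.
ΔQ = 725 − 241 = 484; wedge = 96.835 − 29.075 = 67.76.
DWL = ½ × 484 × 67.76 = $16397.92.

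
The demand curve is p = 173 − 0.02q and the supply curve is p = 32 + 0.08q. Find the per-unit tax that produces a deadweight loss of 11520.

Competitive equilibrium: 173 − 0.02q = 32 + 0.08q → q* = 1410, p* = 144.8.
A tax t gives Δq = t/0.1 and wedge t, so DWL = t²/0.2.
t²/0.2 = 11520 → t² = 2304 → t = 48.

48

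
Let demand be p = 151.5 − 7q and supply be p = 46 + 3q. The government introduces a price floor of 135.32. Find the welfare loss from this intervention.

Competitive equilibrium: 151.5 − 7q = 46 + 3q → q* = 10.55, p* = 77.65.
At the floor p = 135.32, quantity demanded = (151.5 − 135.32)/7 = 2.3114.
Sellers' marginal cost at q' = 2.3114: 46 + 3·2.3114 = 52.9342.
Δq = 10.55 − 2.3114 = 8.2386; wedge = 135.32 − 52.9342 = 82.3858.
Deadweight loss = ½ × 8.2386 × 82.3858 = 339.37.

339.37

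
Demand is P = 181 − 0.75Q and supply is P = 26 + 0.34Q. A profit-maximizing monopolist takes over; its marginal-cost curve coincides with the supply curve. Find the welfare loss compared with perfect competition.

1831.02

Competitive equilibrium: 181 − 0.75Q = 26 + 0.34Q → Q* = 142.2018, P* = 74.3486.
Marginal revenue: MR = 181 − 1.5Q. Set MR = MC: 181 − 1.5Q = 26 + 0.34Q → Q_m = 84.2391.
Price P_m = 181 − 0.75·84.2391 = 117.8207; MC(Q_m) = 26 + 0.34·84.2391 = 54.6413.
Competitive Q* = 142.2018, so ΔQ = 57.9627; wedge = 117.8207 − 54.6413 = 63.1794.
The triangle = ½ × 57.9627 × 63.1794 = 1831.02.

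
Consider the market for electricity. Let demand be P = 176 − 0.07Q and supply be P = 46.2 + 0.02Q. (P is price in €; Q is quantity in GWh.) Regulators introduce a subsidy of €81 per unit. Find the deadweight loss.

€36450

Competitive equilibrium: 176 − 0.07Q = 46.2 + 0.02Q → Q* = 1442.2222, P* = 75.0444.
The subsidy lowers effective supply by 81: P = 0.02Q − 34.8.
New quantity: 176 − 0.07Q = 0.02Q − 34.8 → Q' = 2342.2222.
Overproduction ΔQ = 2342.2222 − 1442.2222 = 900; wedge = subsidy = 81.
DWL = ½ × 900 × 81 = €36450.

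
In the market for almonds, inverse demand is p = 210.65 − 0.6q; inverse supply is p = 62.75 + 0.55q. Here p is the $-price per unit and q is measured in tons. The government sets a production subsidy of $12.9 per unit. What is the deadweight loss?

$72.35

Competitive equilibrium: 210.65 − 0.6q = 62.75 + 0.55q → q* = 128.6087, p* = 133.4848.
The subsidy lowers effective supply by 12.9: p = 49.85 + 0.55q.
New quantity: 210.65 − 0.6q = 49.85 + 0.55q → q' = 139.8261.
Overproduction Δq = 139.8261 − 128.6087 = 11.2174; wedge = subsidy = 12.9.
Welfare loss = ½ × 11.2174 × 12.9 = $72.35.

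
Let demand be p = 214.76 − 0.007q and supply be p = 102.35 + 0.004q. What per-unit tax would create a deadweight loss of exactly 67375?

38.5

Competitive equilibrium: 214.76 − 0.007q = 102.35 + 0.004q → q* = 10219.0909, p* = 143.2264.
A tax t gives Δq = t/0.011 and wedge t, so DWL = t²/0.022.
t²/0.022 = 67375 → t² = 1482.25 → t = 38.5.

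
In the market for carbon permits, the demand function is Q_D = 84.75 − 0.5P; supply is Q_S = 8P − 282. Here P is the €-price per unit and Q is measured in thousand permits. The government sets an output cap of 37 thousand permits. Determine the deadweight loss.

€728.03 thousand

In inverse form: demand P = 169.5 − 2Q, supply P = 35.25 + 0.125Q.
Competitive equilibrium: 169.5 − 2Q = 35.25 + 0.125Q → Q* = 63.1765, P* = 43.1471.
At Q = 37: demand price = 169.5 − 2·37 = 95.5; supply price = 35.25 + 0.125·37 = 39.875.
ΔQ = 63.1765 − 37 = 26.1765; wedge = 95.5 − 39.875 = 55.625.
Deadweight loss = ½ × 26.1765 × 55.625 = €728.03 thousand.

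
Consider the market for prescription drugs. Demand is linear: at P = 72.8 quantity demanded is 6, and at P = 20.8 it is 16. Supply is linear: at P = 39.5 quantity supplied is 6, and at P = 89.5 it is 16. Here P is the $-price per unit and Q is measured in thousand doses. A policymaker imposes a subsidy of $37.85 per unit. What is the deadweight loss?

Demand slope = (20.8 − 72.8)/(16 − 6) = −5.2, so P = 104 − 5.2Q.
Supply slope = (89.5 − 39.5)/(16 − 6) = 5, so P = 9.5 + 5Q.
Competitive equilibrium: 104 − 5.2Q = 9.5 + 5Q → Q* = 9.2647, P* = 55.8235.
The subsidy lowers effective supply by 37.85: P = 5Q − 28.35.
New quantity: 104 − 5.2Q = 5Q − 28.35 → Q' = 12.9755.
Overproduction ΔQ = 12.9755 − 9.2647 = 3.7108; wedge = subsidy = 37.85.
Welfare loss = ½ × 3.7108 × 37.85 = $70.23 thousand.

$70.23 thousand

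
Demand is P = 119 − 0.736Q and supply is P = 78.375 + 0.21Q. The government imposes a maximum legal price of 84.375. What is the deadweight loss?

Competitive equilibrium: 119 − 0.736Q = 78.375 + 0.21Q → Q* = 42.944, P* = 87.3932.
At the ceiling P = 84.375, quantity supplied = (84.375 − 78.375)/0.21 = 28.5714.
Willingness to pay at Q' = 28.5714: 119 − 0.736·28.5714 = 97.9714.
ΔQ = 42.944 − 28.5714 = 14.3726; wedge = 97.9714 − 84.375 = 13.5964.
DWL = ½ × 14.3726 × 13.5964 = 97.71.

97.71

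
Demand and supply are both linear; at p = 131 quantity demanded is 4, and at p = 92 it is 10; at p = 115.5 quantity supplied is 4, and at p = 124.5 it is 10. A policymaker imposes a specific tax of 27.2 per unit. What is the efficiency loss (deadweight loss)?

46.24

Demand slope = (92 − 131)/(10 − 4) = −6.5, so p = 157 − 6.5q.
Supply slope = (124.5 − 115.5)/(10 − 4) = 1.5, so p = 109.5 + 1.5q.
Competitive equilibrium: 157 − 6.5q = 109.5 + 1.5q → q* = 5.9375, p* = 118.4063.
With the tax, the buyer price exceeds the seller price by 27.2: (157 − 6.5q) − (109.5 + 1.5q) = 27.2 → q' = 2.5375.
Δq = 5.9375 − 2.5375 = 3.4; the wedge equals the tax, 27.2.
The triangle = ½ × 3.4 × 27.2 = 46.24.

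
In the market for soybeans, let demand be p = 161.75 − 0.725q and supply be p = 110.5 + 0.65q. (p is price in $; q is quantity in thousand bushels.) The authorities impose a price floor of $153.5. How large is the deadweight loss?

$460.95 thousand

Competitive equilibrium: 161.75 − 0.725q = 110.5 + 0.65q → q* = 37.2727, p* = 134.7273.
At the floor p = 153.5, quantity demanded = (161.75 − 153.5)/0.725 = 11.3793.
Sellers' marginal cost at q' = 11.3793: 110.5 + 0.65·11.3793 = 117.8965.
Δq = 37.2727 − 11.3793 = 25.8934; wedge = 153.5 − 117.8965 = 35.6035.
The triangle = ½ × 25.8934 × 35.6035 = $460.95 thousand.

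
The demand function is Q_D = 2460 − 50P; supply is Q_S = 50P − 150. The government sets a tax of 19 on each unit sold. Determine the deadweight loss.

In inverse form: demand P = 49.2 − 0.02Q, supply P = 3 + 0.02Q.
Competitive equilibrium: 49.2 − 0.02Q = 3 + 0.02Q → Q* = 1155, P* = 26.1.
With the tax, the buyer price exceeds the seller price by 19: (49.2 − 0.02Q) − (3 + 0.02Q) = 19 → Q' = 680.
ΔQ = 1155 − 680 = 475; the wedge equals the tax, 19.
Deadweight loss = ½ × 475 × 19 = 4512.50.

4512.50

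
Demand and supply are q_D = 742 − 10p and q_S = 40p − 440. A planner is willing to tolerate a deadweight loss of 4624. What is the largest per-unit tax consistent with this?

34

In inverse form: demand p = 74.2 − 0.1q, supply p = 11 + 0.025q.
Competitive equilibrium: 74.2 − 0.1q = 11 + 0.025q → q* = 505.6, p* = 23.64.
A tax t gives Δq = t/0.125 and wedge t, so DWL = t²/0.25.
t²/0.25 = 4624 → t² = 1156 → t = 34.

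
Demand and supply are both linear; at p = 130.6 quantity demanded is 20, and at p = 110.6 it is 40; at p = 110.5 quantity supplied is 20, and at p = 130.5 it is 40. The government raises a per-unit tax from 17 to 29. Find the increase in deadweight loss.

138

Demand slope = (110.6 − 130.6)/(40 − 20) = −1, so p = 150.6 − q.
Supply slope = (130.5 − 110.5)/(40 − 20) = 1, so p = 90.5 + q.
Competitive equilibrium: 150.6 − q = 90.5 + q → q* = 30.05, p* = 120.55.
For a per-unit tax t: Δq = t/2, so DWL = ½·t·(t/2) = t²/4.
At t = 17: DWL = 72.25. At t = 29: DWL = 210.25.
Increase = 210.25 − 72.25 = 138.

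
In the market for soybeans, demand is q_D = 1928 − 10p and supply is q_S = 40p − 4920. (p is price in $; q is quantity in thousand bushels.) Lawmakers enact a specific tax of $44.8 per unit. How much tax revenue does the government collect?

In inverse form: demand p = 192.8 − 0.1q, supply p = 123 + 0.025q.
Competitive equilibrium: 192.8 − 0.1q = 123 + 0.025q → q* = 558.4, p* = 136.96.
With the tax, the buyer price exceeds the seller price by 44.8: (192.8 − 0.1q) − (123 + 0.025q) = 44.8 → q' = 200.
Tax revenue = 44.8 × 200 = $8960 thousand.

$8960 thousand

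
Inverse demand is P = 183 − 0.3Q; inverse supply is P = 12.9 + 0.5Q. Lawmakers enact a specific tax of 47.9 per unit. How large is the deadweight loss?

1434.01

Competitive equilibrium: 183 − 0.3Q = 12.9 + 0.5Q → Q* = 212.625, P* = 119.2125.
With the tax, the buyer price exceeds the seller price by 47.9: (183 − 0.3Q) − (12.9 + 0.5Q) = 47.9 → Q' = 152.75.
ΔQ = 212.625 − 152.75 = 59.875; the wedge equals the tax, 47.9.
Deadweight loss = ½ × 59.875 × 47.9 = 1434.01.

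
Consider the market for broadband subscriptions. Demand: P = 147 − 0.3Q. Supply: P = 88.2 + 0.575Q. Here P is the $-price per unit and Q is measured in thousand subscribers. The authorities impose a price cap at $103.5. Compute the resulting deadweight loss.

$720.85 thousand

Competitive equilibrium: 147 − 0.3Q = 88.2 + 0.575Q → Q* = 67.2, P* = 126.84.
At the ceiling P = 103.5, quantity supplied = (103.5 − 88.2)/0.575 = 26.6087.
Willingness to pay at Q' = 26.6087: 147 − 0.3·26.6087 = 139.0174.
ΔQ = 67.2 − 26.6087 = 40.5913; wedge = 139.0174 − 103.5 = 35.5174.
Welfare loss = ½ × 40.5913 × 35.5174 = $720.85 thousand.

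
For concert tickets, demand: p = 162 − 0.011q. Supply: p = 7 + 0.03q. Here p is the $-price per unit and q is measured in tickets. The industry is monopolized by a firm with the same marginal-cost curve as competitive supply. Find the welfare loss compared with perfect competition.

$13110.77

Competitive equilibrium: 162 − 0.011q = 7 + 0.03q → q* = 3780.4878, p* = 120.41463.
Marginal revenue: MR = 162 − 0.022q. Set MR = MC: 162 − 0.022q = 7 + 0.03q → q_m = 2980.76923.
Price p_m = 162 − 0.011·2980.76923 = 129.21154; MC(q_m) = 7 + 0.03·2980.76923 = 96.42308.
Competitive q* = 3780.4878, so Δq = 799.71857; wedge = 129.21154 − 96.42308 = 32.78846.
The triangle = ½ × 799.71857 × 32.78846 = $13110.77.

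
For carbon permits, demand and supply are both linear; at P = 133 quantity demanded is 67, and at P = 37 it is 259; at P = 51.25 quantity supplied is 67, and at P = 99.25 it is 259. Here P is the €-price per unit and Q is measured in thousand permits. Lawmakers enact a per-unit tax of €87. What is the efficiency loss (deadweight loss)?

Demand slope = (37 − 133)/(259 − 67) = −0.5, so P = 166.5 − 0.5Q.
Supply slope = (99.25 − 51.25)/(259 − 67) = 0.25, so P = 34.5 + 0.25Q.
Competitive equilibrium: 166.5 − 0.5Q = 34.5 + 0.25Q → Q* = 176, P* = 78.5.
With the tax, the buyer price exceeds the seller price by 87: (166.5 − 0.5Q) − (34.5 + 0.25Q) = 87 → Q' = 60.
ΔQ = 176 − 60 = 116; the wedge equals the tax, 87.
Deadweight loss = ½ × 116 × 87 = €5046 thousand.

€5046 thousand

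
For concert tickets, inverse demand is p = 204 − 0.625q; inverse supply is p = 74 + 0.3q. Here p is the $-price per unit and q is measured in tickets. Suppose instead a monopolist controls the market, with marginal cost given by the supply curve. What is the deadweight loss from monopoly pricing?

$1485.29

Competitive equilibrium: 204 − 0.625q = 74 + 0.3q → q* = 140.5405, p* = 116.1622.
Marginal revenue: MR = 204 − 1.25q. Set MR = MC: 204 − 1.25q = 74 + 0.3q → q_m = 83.871.
Price p_m = 204 − 0.625·83.871 = 151.5806; MC(q_m) = 74 + 0.3·83.871 = 99.1613.
Competitive q* = 140.5405, so Δq = 56.6695; wedge = 151.5806 − 99.1613 = 52.4193.
The triangle = ½ × 56.6695 × 52.4193 = $1485.29.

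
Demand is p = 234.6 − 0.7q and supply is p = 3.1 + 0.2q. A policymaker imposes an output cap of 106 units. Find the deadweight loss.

10290.67

Competitive equilibrium: 234.6 − 0.7q = 3.1 + 0.2q → q* = 257.2222, p* = 54.5444.
At q = 106: demand price = 234.6 − 0.7·106 = 160.4; supply price = 3.1 + 0.2·106 = 24.3.
Δq = 257.2222 − 106 = 151.2222; wedge = 160.4 − 24.3 = 136.1.
Deadweight loss = ½ × 151.2222 × 136.1 = 10290.67.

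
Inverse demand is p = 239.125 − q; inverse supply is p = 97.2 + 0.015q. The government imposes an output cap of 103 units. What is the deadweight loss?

Competitive equilibrium: 239.125 − q = 97.2 + 0.015q → q* = 139.8276, p* = 99.2974.
At q = 103: demand price = 239.125 − 1·103 = 136.125; supply price = 97.2 + 0.015·103 = 98.745.
Δq = 139.8276 − 103 = 36.8276; wedge = 136.125 − 98.745 = 37.38.
DWL = ½ × 36.8276 × 37.38 = 688.31.

688.31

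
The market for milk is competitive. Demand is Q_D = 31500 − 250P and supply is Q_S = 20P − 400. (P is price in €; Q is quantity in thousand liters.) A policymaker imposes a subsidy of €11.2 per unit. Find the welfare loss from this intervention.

In inverse form: demand P = 126 − 0.004Q, supply P = 20 + 0.05Q.
Competitive equilibrium: 126 − 0.004Q = 20 + 0.05Q → Q* = 1962.963, P* = 118.1481.
The subsidy lowers effective supply by 11.2: P = 8.8 + 0.05Q.
New quantity: 126 − 0.004Q = 8.8 + 0.05Q → Q' = 2170.3704.
Overproduction ΔQ = 2170.3704 − 1962.963 = 207.4074; wedge = subsidy = 11.2.
DWL = ½ × 207.4074 × 11.2 = €1161.48 thousand.

€1161.48 thousand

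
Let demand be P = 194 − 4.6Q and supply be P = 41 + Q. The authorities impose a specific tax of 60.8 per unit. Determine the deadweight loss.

Competitive equilibrium: 194 − 4.6Q = 41 + Q → Q* = 27.3214, P* = 68.3214.
With the tax, the buyer price exceeds the seller price by 60.8: (194 − 4.6Q) − (41 + Q) = 60.8 → Q' = 16.4643.
ΔQ = 27.3214 − 16.4643 = 10.8571; the wedge equals the tax, 60.8.
Welfare loss = ½ × 10.8571 × 60.8 = 330.06.

330.06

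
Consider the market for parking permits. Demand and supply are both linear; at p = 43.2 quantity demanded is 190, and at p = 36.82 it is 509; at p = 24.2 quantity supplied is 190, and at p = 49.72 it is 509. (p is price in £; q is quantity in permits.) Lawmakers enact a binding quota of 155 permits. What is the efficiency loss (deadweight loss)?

Demand slope = (36.82 − 43.2)/(509 − 190) = −0.02, so p = 47 − 0.02q.
Supply slope = (49.72 − 24.2)/(509 − 190) = 0.08, so p = 9 + 0.08q.
Competitive equilibrium: 47 − 0.02q = 9 + 0.08q → q* = 380, p* = 39.4.
At q = 155: demand price = 47 − 0.02·155 = 43.9; supply price = 9 + 0.08·155 = 21.4.
Δq = 380 − 155 = 225; wedge = 43.9 − 21.4 = 22.5.
Deadweight loss = ½ × 225 × 22.5 = £2531.25.

£2531.25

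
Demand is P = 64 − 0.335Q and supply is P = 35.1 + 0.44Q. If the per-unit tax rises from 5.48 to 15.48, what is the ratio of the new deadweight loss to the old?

Competitive equilibrium: 64 − 0.335Q = 35.1 + 0.44Q → Q* = 37.2903, P* = 51.5077.
For a per-unit tax t: ΔQ = t/0.775, so DWL = ½·t·(t/0.775) = t²/1.55.
At t = 5.48: DWL = 19.374. At t = 15.48: DWL = 154.600.
Ratio = (15.48/5.48)² = 7.980.

7.980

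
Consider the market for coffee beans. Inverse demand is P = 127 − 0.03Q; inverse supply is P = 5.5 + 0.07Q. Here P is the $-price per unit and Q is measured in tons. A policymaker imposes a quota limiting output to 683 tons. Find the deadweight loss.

Competitive equilibrium: 127 − 0.03Q = 5.5 + 0.07Q → Q* = 1215, P* = 90.55.
At Q = 683: demand price = 127 − 0.03·683 = 106.51; supply price = 5.5 + 0.07·683 = 53.31.
ΔQ = 1215 − 683 = 532; wedge = 106.51 − 53.31 = 53.2.
Deadweight loss = ½ × 532 × 53.2 = $14151.20.

$14151.20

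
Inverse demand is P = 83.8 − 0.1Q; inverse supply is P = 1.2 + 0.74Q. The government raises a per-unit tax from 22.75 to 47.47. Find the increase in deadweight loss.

1033.24

Competitive equilibrium: 83.8 − 0.1Q = 1.2 + 0.74Q → Q* = 98.3333, P* = 73.9667.
For a per-unit tax t: ΔQ = t/0.84, so DWL = ½·t·(t/0.84) = t²/1.68.
At t = 22.75: DWL = 308.073. At t = 47.47: DWL = 1341.31.
Increase = 1341.31 − 308.073 = 1033.24.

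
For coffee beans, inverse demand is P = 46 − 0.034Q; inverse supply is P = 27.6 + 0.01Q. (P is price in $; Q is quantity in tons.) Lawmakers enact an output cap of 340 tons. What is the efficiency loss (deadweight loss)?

Competitive equilibrium: 46 − 0.034Q = 27.6 + 0.01Q → Q* = 418.1818, P* = 31.7818.
At Q = 340: demand price = 46 − 0.034·340 = 34.44; supply price = 27.6 + 0.01·340 = 31.
ΔQ = 418.1818 − 340 = 78.1818; wedge = 34.44 − 31 = 3.44.
The triangle = ½ × 78.1818 × 3.44 = $134.47.

$134.47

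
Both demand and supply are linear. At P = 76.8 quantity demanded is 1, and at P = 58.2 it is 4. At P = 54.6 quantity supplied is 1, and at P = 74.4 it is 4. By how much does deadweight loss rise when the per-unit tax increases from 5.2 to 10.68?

3.40

Demand slope = (58.2 − 76.8)/(4 − 1) = −6.2, so P = 83 − 6.2Q.
Supply slope = (74.4 − 54.6)/(4 − 1) = 6.6, so P = 48 + 6.6Q.
Competitive equilibrium: 83 − 6.2Q = 48 + 6.6Q → Q* = 2.7344, P* = 66.0469.
For a per-unit tax t: ΔQ = t/12.8, so DWL = ½·t·(t/12.8) = t²/25.6.
At t = 5.2: DWL = 1.056. At t = 10.68: DWL = 4.456.
Increase = 4.456 − 1.056 = 3.40.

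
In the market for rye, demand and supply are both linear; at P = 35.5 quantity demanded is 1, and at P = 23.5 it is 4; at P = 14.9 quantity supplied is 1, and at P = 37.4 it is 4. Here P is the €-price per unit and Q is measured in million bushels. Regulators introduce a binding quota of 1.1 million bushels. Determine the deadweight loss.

€16.45 million

Demand slope = (23.5 − 35.5)/(4 − 1) = −4, so P = 39.5 − 4Q.
Supply slope = (37.4 − 14.9)/(4 − 1) = 7.5, so P = 7.4 + 7.5Q.
Competitive equilibrium: 39.5 − 4Q = 7.4 + 7.5Q → Q* = 2.7913, P* = 28.3348.
At Q = 1.1: demand price = 39.5 − 4·1.1 = 35.1; supply price = 7.4 + 7.5·1.1 = 15.65.
ΔQ = 2.7913 − 1.1 = 1.6913; wedge = 35.1 − 15.65 = 19.45.
DWL = ½ × 1.6913 × 19.45 = €16.45 million.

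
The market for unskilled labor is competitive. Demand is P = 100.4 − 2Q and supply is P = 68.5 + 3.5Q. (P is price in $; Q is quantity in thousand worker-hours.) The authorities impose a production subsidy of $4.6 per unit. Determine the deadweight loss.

Competitive equilibrium: 100.4 − 2Q = 68.5 + 3.5Q → Q* = 5.8, P* = 88.8.
The subsidy lowers effective supply by 4.6: P = 63.9 + 3.5Q.
New quantity: 100.4 − 2Q = 63.9 + 3.5Q → Q' = 6.6364.
Overproduction ΔQ = 6.6364 − 5.8 = 0.8364; wedge = subsidy = 4.6.
The triangle = ½ × 0.8364 × 4.6 = $1.92 thousand.

$1.92 thousand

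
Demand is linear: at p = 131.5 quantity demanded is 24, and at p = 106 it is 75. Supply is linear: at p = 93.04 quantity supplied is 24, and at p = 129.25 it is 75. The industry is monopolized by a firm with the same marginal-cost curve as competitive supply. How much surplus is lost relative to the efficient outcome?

160.97

Demand slope = (106 − 131.5)/(75 − 24) = −0.5, so p = 143.5 − 0.5q.
Supply slope = (129.25 − 93.04)/(75 − 24) = 0.71, so p = 76 + 0.71q.
Competitive equilibrium: 143.5 − 0.5q = 76 + 0.71q → q* = 55.7851, p* = 115.6074.
Marginal revenue: MR = 143.5 − q. Set MR = MC: 143.5 − q = 76 + 0.71q → q_m = 39.4737.
Price p_m = 143.5 − 0.5·39.4737 = 123.7632; MC(q_m) = 76 + 0.71·39.4737 = 104.0263.
Competitive q* = 55.7851, so Δq = 16.3114; wedge = 123.7632 − 104.0263 = 19.7369.
Welfare loss = ½ × 16.3114 × 19.7369 = 160.97.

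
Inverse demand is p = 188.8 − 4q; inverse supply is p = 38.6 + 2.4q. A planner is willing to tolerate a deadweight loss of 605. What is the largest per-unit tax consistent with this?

Competitive equilibrium: 188.8 − 4q = 38.6 + 2.4q → q* = 23.4688, p* = 94.925.
A tax t gives Δq = t/6.4 and wedge t, so DWL = t²/12.8.
t²/12.8 = 605 → t² = 7744 → t = 88.

88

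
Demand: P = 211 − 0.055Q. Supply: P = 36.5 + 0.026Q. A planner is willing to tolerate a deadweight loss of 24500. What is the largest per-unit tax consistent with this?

63

Competitive equilibrium: 211 − 0.055Q = 36.5 + 0.026Q → Q* = 2154.321, P* = 92.5123.
A tax t gives ΔQ = t/0.081 and wedge t, so DWL = t²/0.162.
t²/0.162 = 24500 → t² = 3969 → t = 63.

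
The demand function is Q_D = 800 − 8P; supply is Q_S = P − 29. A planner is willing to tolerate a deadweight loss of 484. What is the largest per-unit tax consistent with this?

In inverse form: demand P = 100 − 0.125Q, supply P = 29 + Q.
Competitive equilibrium: 100 − 0.125Q = 29 + Q → Q* = 63.1111, P* = 92.1111.
A tax t gives ΔQ = t/1.125 and wedge t, so DWL = t²/2.25.
t²/2.25 = 484 → t² = 1089 → t = 33.

33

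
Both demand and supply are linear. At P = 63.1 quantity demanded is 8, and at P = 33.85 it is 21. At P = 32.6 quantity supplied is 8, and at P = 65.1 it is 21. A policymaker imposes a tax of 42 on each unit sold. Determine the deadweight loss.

185.68

Demand slope = (33.85 − 63.1)/(21 − 8) = −2.25, so P = 81.1 − 2.25Q.
Supply slope = (65.1 − 32.6)/(21 − 8) = 2.5, so P = 12.6 + 2.5Q.
Competitive equilibrium: 81.1 − 2.25Q = 12.6 + 2.5Q → Q* = 14.42105, P* = 48.65263.
With the tax, the buyer price exceeds the seller price by 42: (81.1 − 2.25Q) − (12.6 + 2.5Q) = 42 → Q' = 5.57895.
ΔQ = 14.42105 − 5.57895 = 8.8421; the wedge equals the tax, 42.
Welfare loss = ½ × 8.8421 × 42 = 185.68.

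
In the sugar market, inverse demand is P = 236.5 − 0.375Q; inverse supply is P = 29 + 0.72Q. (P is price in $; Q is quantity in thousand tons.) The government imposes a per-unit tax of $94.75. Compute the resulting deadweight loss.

$4099.34 thousand

Competitive equilibrium: 236.5 − 0.375Q = 29 + 0.72Q → Q* = 189.4977, P* = 165.4384.
With the tax, the buyer price exceeds the seller price by 94.75: (236.5 − 0.375Q) − (29 + 0.72Q) = 94.75 → Q' = 102.968.
ΔQ = 189.4977 − 102.968 = 86.5297; the wedge equals the tax, 94.75.
DWL = ½ × 86.5297 × 94.75 = $4099.34 thousand.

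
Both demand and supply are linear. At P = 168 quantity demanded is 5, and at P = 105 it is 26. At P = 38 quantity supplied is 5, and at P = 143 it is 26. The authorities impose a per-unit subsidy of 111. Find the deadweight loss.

770.06

Demand slope = (105 − 168)/(26 − 5) = −3, so P = 183 − 3Q.
Supply slope = (143 − 38)/(26 − 5) = 5, so P = 13 + 5Q.
Competitive equilibrium: 183 − 3Q = 13 + 5Q → Q* = 21.25, P* = 119.25.
The subsidy lowers effective supply by 111: P = 5Q − 98.
New quantity: 183 − 3Q = 5Q − 98 → Q' = 35.125.
Overproduction ΔQ = 35.125 − 21.25 = 13.875; wedge = subsidy = 111.
The triangle = ½ × 13.875 × 111 = 770.06.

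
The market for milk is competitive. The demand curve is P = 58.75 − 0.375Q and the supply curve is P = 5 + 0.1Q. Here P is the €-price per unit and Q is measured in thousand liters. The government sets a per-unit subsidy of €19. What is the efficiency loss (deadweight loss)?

Competitive equilibrium: 58.75 − 0.375Q = 5 + 0.1Q → Q* = 113.1579, P* = 16.3158.
The subsidy lowers effective supply by 19: P = 0.1Q − 14.
New quantity: 58.75 − 0.375Q = 0.1Q − 14 → Q' = 153.1579.
Overproduction ΔQ = 153.1579 − 113.1579 = 40; wedge = subsidy = 19.
DWL = ½ × 40 × 19 = €380 thousand.

€380 thousand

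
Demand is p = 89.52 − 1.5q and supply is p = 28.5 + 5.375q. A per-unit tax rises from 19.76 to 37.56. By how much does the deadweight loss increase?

Competitive equilibrium: 89.52 − 1.5q = 28.5 + 5.375q → q* = 8.8756, p* = 76.2065.
For a per-unit tax t: Δq = t/6.875, so DWL = ½·t·(t/6.875) = t²/13.75.
At t = 19.76: DWL = 28.397. At t = 37.56: DWL = 102.6.
Increase = 102.6 − 28.397 = 74.20.

74.20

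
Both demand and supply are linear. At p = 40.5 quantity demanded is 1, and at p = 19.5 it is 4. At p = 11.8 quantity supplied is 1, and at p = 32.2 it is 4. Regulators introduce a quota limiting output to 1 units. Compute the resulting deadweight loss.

29.84

Demand slope = (19.5 − 40.5)/(4 − 1) = −7, so p = 47.5 − 7q.
Supply slope = (32.2 − 11.8)/(4 − 1) = 6.8, so p = 5 + 6.8q.
Competitive equilibrium: 47.5 − 7q = 5 + 6.8q → q* = 3.0797, p* = 25.942.
At q = 1: demand price = 47.5 − 7·1 = 40.5; supply price = 5 + 6.8·1 = 11.8.
Δq = 3.0797 − 1 = 2.0797; wedge = 40.5 − 11.8 = 28.7.
Welfare loss = ½ × 2.0797 × 28.7 = 29.84.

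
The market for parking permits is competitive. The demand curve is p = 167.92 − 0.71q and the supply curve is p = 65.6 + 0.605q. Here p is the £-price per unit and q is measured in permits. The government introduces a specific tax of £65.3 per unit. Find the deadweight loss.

£1621.33

Competitive equilibrium: 167.92 − 0.71q = 65.6 + 0.605q → q* = 77.8099, p* = 112.675.
With the tax, the buyer price exceeds the seller price by 65.3: (167.92 − 0.71q) − (65.6 + 0.605q) = 65.3 → q' = 28.1521.
Δq = 77.8099 − 28.1521 = 49.6578; the wedge equals the tax, 65.3.
The triangle = ½ × 49.6578 × 65.3 = £1621.33.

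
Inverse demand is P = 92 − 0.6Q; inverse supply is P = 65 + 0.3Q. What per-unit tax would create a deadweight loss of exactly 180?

Competitive equilibrium: 92 − 0.6Q = 65 + 0.3Q → Q* = 30, P* = 74.
A tax t gives ΔQ = t/0.9 and wedge t, so DWL = t²/1.8.
t²/1.8 = 180 → t² = 324 → t = 18.

18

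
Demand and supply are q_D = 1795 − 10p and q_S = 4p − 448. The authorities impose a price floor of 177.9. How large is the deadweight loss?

5473.73

In inverse form: demand p = 179.5 − 0.1q, supply p = 112 + 0.25q.
Competitive equilibrium: 179.5 − 0.1q = 112 + 0.25q → q* = 192.8571, p* = 160.2143.
At the floor p = 177.9, quantity demanded = (179.5 − 177.9)/0.1 = 16.
Sellers' marginal cost at q' = 16: 112 + 0.25·16 = 116.
Δq = 192.8571 − 16 = 176.8571; wedge = 177.9 − 116 = 61.9.
The triangle = ½ × 176.8571 × 61.9 = 5473.73.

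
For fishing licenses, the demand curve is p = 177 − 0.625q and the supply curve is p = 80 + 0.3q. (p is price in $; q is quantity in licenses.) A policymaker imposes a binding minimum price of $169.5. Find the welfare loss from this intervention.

Competitive equilibrium: 177 − 0.625q = 80 + 0.3q → q* = 104.8649, p* = 111.4595.
At the floor p = 169.5, quantity demanded = (177 − 169.5)/0.625 = 12.
Sellers' marginal cost at q' = 12: 80 + 0.3·12 = 83.6.
Δq = 104.8649 − 12 = 92.8649; wedge = 169.5 − 83.6 = 85.9.
DWL = ½ × 92.8649 × 85.9 = $3988.55.

$3988.55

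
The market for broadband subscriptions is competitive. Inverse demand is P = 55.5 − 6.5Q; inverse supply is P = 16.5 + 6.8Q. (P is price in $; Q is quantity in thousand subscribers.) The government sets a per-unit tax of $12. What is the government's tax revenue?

$24.36 thousand

Competitive equilibrium: 55.5 − 6.5Q = 16.5 + 6.8Q → Q* = 2.9323, P* = 36.4398.
With the tax, the buyer price exceeds the seller price by 12: (55.5 − 6.5Q) − (16.5 + 6.8Q) = 12 → Q' = 2.0301.
Tax revenue = 12 × 2.0301 = $24.36 thousand.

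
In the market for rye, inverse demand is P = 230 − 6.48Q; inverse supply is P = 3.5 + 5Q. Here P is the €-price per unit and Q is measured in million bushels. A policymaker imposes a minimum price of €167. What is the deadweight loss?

€574.89 million

Competitive equilibrium: 230 − 6.48Q = 3.5 + 5Q → Q* = 19.73, P* = 102.1498.
At the floor P = 167, quantity demanded = (230 − 167)/6.48 = 9.7222.
Sellers' marginal cost at Q' = 9.7222: 3.5 + 5·9.7222 = 52.111.
ΔQ = 19.73 − 9.7222 = 10.0078; wedge = 167 − 52.111 = 114.889.
The triangle = ½ × 10.0078 × 114.889 = €574.89 million.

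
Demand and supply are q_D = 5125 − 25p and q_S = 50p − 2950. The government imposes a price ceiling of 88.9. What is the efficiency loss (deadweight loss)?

In inverse form: demand p = 205 − 0.04q, supply p = 59 + 0.02q.
Competitive equilibrium: 205 − 0.04q = 59 + 0.02q → q* = 2433.3333, p* = 107.6667.
At the ceiling p = 88.9, quantity supplied = (88.9 − 59)/0.02 = 1495.
Willingness to pay at q' = 1495: 205 − 0.04·1495 = 145.2.
Δq = 2433.3333 − 1495 = 938.3333; wedge = 145.2 − 88.9 = 56.3.
The triangle = ½ × 938.3333 × 56.3 = 26414.08.

26414.08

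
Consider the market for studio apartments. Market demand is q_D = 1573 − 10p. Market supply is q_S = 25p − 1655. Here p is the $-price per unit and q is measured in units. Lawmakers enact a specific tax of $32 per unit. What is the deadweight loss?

In inverse form: demand p = 157.3 − 0.1q, supply p = 66.2 + 0.04q.
Competitive equilibrium: 157.3 − 0.1q = 66.2 + 0.04q → q* = 650.7143, p* = 92.2286.
With the tax, the buyer price exceeds the seller price by 32: (157.3 − 0.1q) − (66.2 + 0.04q) = 32 → q' = 422.1429.
Δq = 650.7143 − 422.1429 = 228.5714; the wedge equals the tax, 32.
Deadweight loss = ½ × 228.5714 × 32 = $3657.14.

$3657.14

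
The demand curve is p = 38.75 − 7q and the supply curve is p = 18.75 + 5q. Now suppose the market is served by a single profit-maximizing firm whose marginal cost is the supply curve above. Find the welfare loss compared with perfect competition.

Competitive equilibrium: 38.75 − 7q = 18.75 + 5q → q* = 1.6667, p* = 27.0833.
Marginal revenue: MR = 38.75 − 14q. Set MR = MC: 38.75 − 14q = 18.75 + 5q → q_m = 1.0526.
Price p_m = 38.75 − 7·1.0526 = 31.3818; MC(q_m) = 18.75 + 5·1.0526 = 24.013.
Competitive q* = 1.6667, so Δq = 0.6141; wedge = 31.3818 − 24.013 = 7.3688.
DWL = ½ × 0.6141 × 7.3688 = 2.26.

2.26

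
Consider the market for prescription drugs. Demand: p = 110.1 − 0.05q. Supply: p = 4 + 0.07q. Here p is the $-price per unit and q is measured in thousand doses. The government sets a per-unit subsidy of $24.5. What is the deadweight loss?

Competitive equilibrium: 110.1 − 0.05q = 4 + 0.07q → q* = 884.1667, p* = 65.8917.
The subsidy lowers effective supply by 24.5: p = 0.07q − 20.5.
New quantity: 110.1 − 0.05q = 0.07q − 20.5 → q' = 1088.3333.
Overproduction Δq = 1088.3333 − 884.1667 = 204.1666; wedge = subsidy = 24.5.
DWL = ½ × 204.1666 × 24.5 = $2501.04 thousand.

$2501.04 thousand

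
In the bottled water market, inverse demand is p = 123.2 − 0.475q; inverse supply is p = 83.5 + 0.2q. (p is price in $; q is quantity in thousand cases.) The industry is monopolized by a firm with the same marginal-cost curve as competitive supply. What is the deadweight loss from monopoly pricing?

$199.18 thousand

Competitive equilibrium: 123.2 − 0.475q = 83.5 + 0.2q → q* = 58.8148, p* = 95.263.
Marginal revenue: MR = 123.2 − 0.95q. Set MR = MC: 123.2 − 0.95q = 83.5 + 0.2q → q_m = 34.5217.
Price p_m = 123.2 − 0.475·34.5217 = 106.8022; MC(q_m) = 83.5 + 0.2·34.5217 = 90.4043.
Competitive q* = 58.8148, so Δq = 24.2931; wedge = 106.8022 − 90.4043 = 16.3979.
Welfare loss = ½ × 24.2931 × 16.3979 = $199.18 thousand.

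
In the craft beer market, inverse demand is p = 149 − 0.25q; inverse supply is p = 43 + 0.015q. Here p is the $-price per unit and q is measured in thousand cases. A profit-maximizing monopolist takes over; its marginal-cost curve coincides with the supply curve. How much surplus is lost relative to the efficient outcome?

Competitive equilibrium: 149 − 0.25q = 43 + 0.015q → q* = 400, p* = 49.
Marginal revenue: MR = 149 − 0.5q. Set MR = MC: 149 − 0.5q = 43 + 0.015q → q_m = 205.8252.
Price p_m = 149 − 0.25·205.8252 = 97.5437; MC(q_m) = 43 + 0.015·205.8252 = 46.0874.
Competitive q* = 400, so Δq = 194.1748; wedge = 97.5437 − 46.0874 = 51.4563.
DWL = ½ × 194.1748 × 51.4563 = $4995.76 thousand.

$4995.76 thousand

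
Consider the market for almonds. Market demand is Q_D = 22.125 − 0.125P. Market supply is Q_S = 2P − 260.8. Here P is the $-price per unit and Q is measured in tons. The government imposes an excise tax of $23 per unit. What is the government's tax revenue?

$63.86

In inverse form: demand P = 177 − 8Q, supply P = 130.4 + 0.5Q.
Competitive equilibrium: 177 − 8Q = 130.4 + 0.5Q → Q* = 5.4824, P* = 133.1412.
With the tax, the buyer price exceeds the seller price by 23: (177 − 8Q) − (130.4 + 0.5Q) = 23 → Q' = 2.7765.
Tax revenue = 23 × 2.7765 = $63.86.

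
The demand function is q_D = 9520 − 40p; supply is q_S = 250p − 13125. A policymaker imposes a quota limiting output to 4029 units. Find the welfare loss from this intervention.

81276.87

In inverse form: demand p = 238 − 0.025q, supply p = 52.5 + 0.004q.
Competitive equilibrium: 238 − 0.025q = 52.5 + 0.004q → q* = 6396.5517, p* = 78.0862.
At q = 4029: demand price = 238 − 0.025·4029 = 137.275; supply price = 52.5 + 0.004·4029 = 68.616.
Δq = 6396.5517 − 4029 = 2367.5517; wedge = 137.275 − 68.616 = 68.659.
DWL = ½ × 2367.5517 × 68.659 = 81276.87.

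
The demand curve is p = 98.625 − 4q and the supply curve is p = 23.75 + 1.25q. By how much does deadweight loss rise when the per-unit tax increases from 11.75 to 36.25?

112

Competitive equilibrium: 98.625 − 4q = 23.75 + 1.25q → q* = 14.2619, p* = 41.5774.
For a per-unit tax t: Δq = t/5.25, so DWL = ½·t·(t/5.25) = t²/10.5.
At t = 11.75: DWL = 13.149. At t = 36.25: DWL = 125.149.
Increase = 125.149 − 13.149 = 112.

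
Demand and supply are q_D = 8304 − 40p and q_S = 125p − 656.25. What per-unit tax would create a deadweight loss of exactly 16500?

33

In inverse form: demand p = 207.6 − 0.025q, supply p = 5.25 + 0.008q.
Competitive equilibrium: 207.6 − 0.025q = 5.25 + 0.008q → q* = 6131.8182, p* = 54.3045.
A tax t gives Δq = t/0.033 and wedge t, so DWL = t²/0.066.
t²/0.066 = 16500 → t² = 1089 → t = 33.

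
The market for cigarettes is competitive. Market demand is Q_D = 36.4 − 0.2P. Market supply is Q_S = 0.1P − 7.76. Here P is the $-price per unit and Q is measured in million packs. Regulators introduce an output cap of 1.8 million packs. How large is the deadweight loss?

$199.692 million

In inverse form: demand P = 182 − 5Q, supply P = 77.6 + 10Q.
Competitive equilibrium: 182 − 5Q = 77.6 + 10Q → Q* = 6.96, P* = 147.2.
At Q = 1.8: demand price = 182 − 5·1.8 = 173; supply price = 77.6 + 10·1.8 = 95.6.
ΔQ = 6.96 − 1.8 = 5.16; wedge = 173 − 95.6 = 77.4.
Deadweight loss = ½ × 5.16 × 77.4 = $199.692 million.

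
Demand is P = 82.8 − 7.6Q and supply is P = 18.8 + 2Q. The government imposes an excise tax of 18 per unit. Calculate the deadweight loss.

Competitive equilibrium: 82.8 − 7.6Q = 18.8 + 2Q → Q* = 6.6667, P* = 32.1333.
With the tax, the buyer price exceeds the seller price by 18: (82.8 − 7.6Q) − (18.8 + 2Q) = 18 → Q' = 4.7917.
ΔQ = 6.6667 − 4.7917 = 1.875; the wedge equals the tax, 18.
Deadweight loss = ½ × 1.875 × 18 = 16.875.

16.875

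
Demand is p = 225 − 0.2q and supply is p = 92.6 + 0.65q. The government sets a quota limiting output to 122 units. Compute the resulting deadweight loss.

Competitive equilibrium: 225 − 0.2q = 92.6 + 0.65q → q* = 155.7647, p* = 193.8471.
At q = 122: demand price = 225 − 0.2·122 = 200.6; supply price = 92.6 + 0.65·122 = 171.9.
Δq = 155.7647 − 122 = 33.7647; wedge = 200.6 − 171.9 = 28.7.
Deadweight loss = ½ × 33.7647 × 28.7 = 484.52.

484.52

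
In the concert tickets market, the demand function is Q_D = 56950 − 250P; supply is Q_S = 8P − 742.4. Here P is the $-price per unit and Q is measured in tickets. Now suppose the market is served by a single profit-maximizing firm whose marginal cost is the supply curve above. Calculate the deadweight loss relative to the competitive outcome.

$63.89

In inverse form: demand P = 227.8 − 0.004Q, supply P = 92.8 + 0.125Q.
Competitive equilibrium: 227.8 − 0.004Q = 92.8 + 0.125Q → Q* = 1046.5116, P* = 223.614.
Marginal revenue: MR = 227.8 − 0.008Q. Set MR = MC: 227.8 − 0.008Q = 92.8 + 0.125Q → Q_m = 1015.0376.
Price P_m = 227.8 − 0.004·1015.0376 = 223.7398; MC(Q_m) = 92.8 + 0.125·1015.0376 = 219.6797.
Competitive Q* = 1046.5116, so ΔQ = 31.474; wedge = 223.7398 − 219.6797 = 4.0601.
The triangle = ½ × 31.474 × 4.0601 = $63.89.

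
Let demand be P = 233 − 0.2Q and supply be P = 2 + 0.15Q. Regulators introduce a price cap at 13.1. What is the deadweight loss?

Competitive equilibrium: 233 − 0.2Q = 2 + 0.15Q → Q* = 660, P* = 101.
At the ceiling P = 13.1, quantity supplied = (13.1 − 2)/0.15 = 74.
Willingness to pay at Q' = 74: 233 − 0.2·74 = 218.2.
ΔQ = 660 − 74 = 586; wedge = 218.2 − 13.1 = 205.1.
The triangle = ½ × 586 × 205.1 = 60094.30.

60094.30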